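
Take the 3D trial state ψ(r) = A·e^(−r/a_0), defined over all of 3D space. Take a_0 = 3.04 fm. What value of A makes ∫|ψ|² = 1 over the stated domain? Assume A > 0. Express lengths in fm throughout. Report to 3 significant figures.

A ≈ 0.106 fm^(-3/2)

We need A² ∫|f|² 4πr² dr = 1, taking the integral from 0 to ∞.
∫|ψ|² 4πr² dr = A²·(π·a_0^3).
Substituting a_0 = 3.04 gives A² = 0.01133, so A = 0.1064.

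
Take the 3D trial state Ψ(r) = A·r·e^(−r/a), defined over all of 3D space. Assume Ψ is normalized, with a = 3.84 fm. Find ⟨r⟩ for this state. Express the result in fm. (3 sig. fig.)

By definition ⟨r⟩ = ∫ r |Ψ(r)|² 4πr² dr.
With ∫₀^∞ r^5 e^(−αr) dr = 5!/α^6, evaluating both integrals, ⟨r⟩ = 5·a/2.
Putting a = 3.84 gives 9.600.

⟨r⟩ ≈ 9.60 fm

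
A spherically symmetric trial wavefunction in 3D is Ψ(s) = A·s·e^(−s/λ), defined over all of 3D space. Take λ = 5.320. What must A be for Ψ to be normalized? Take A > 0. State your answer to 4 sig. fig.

Normalization requires ∫|Ψ|² 4πs² ds = 1, integrated from 0 to ∞.
In 3D with spherical symmetry the volume element is 4πs² ds.
Recall ∫₀^∞ s^m e^(−s/β) ds = m!·β^(m+1), the integral (without the A² prefactor) comes out to 3·π·λ^5.
With λ = 5.320: A² = 0.000024898 and A = 0.0049898.

A ≈ 0.004990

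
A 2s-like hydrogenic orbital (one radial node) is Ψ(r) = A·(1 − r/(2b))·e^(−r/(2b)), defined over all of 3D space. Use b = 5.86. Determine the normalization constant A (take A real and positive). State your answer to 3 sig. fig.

A ≈ 0.0141

Require ∫ |Ψ|² 4πr² dr = 1 over the whole domain.
Carrying out the integral gives A² · 8·π·b^3.
Plugging in b = 5.86 yields A = 0.01406.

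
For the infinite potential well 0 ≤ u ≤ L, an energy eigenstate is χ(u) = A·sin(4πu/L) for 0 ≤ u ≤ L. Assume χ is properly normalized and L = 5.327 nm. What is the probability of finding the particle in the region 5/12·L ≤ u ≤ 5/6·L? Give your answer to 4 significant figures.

P = ∫_{5/12·L}^{5/6·L} |χ(u)|² du.
With A² fixed by ∫|χ|² = 1, i.e. A² = (L/2)^(−1), substitute and integrate.
In terms of t = u/L (A² and the length scale cancel between numerator and denominator), P = [∫_{5/12}^{5/6} sin(4·π·t)^2 dt] / [∫_{0}^{1} sin(4·π·t)^2 dt].
Using ∫ sin(4·π·t)^2 dt = t/2 - sin(4·π·t)·cos(4·π·t)/(8·π), the numerator is -√(3)/(16·π) + 5/24 and the denominator is 1/2.
The result is P = -√(3)/(8·π) + 5/12.

P ≈ 0.3478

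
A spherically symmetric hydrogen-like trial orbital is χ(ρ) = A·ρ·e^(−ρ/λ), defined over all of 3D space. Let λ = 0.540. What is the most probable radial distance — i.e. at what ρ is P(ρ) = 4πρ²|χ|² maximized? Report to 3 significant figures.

Set d/dρ [P(ρ) = 4πρ²|χ|²] = 0 and solve for ρ > 0.
Solving yields ρ = 2·λ.
With λ = 0.540, the most probable radial distance is 1.080.

ρ ≈ 1.08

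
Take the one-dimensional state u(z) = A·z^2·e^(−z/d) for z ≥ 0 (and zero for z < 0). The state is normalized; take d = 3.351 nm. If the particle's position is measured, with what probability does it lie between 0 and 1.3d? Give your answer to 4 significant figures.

|u|² is the probability density, so P = ∫_{0}^{1.3d} |u|² dz.
Since A² = 1/(3·d^5/4), this is the region integral divided by the full normalization integral.
Let t = z/d; then A² and the length scale cancel, so P = ∫_{0}^{1.3} t^4·e^(-2·t) dt ÷ ∫_{0}^{∞} t^4·e^(-2·t) dt.
Using ∫ t^4·e^(-2·t) dt = -(t^4/2 + t^3 + 3·t^2/2 + 3·t/2 + 3/4)·e^(-2·t), the numerator is ≈ 0.0919324 and the denominator is 3/4.
The result is P = 0.12258.

P ≈ 0.1226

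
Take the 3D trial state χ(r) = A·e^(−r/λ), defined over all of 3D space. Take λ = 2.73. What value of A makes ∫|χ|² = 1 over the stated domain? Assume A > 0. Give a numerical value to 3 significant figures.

The normalization condition is ∫|χ|² 4πr² dr = 1 from 0 to ∞.
Recall ∫₀^∞ r^m e^(−r/β) dr = m!·β^(m+1), ∫|χ|² 4πr² dr = A²·(π·λ^3).
Setting this equal to 1 gives A² = 1/(π·λ^3).
Plugging in λ = 2.73 yields A = 0.1251.

A ≈ 0.125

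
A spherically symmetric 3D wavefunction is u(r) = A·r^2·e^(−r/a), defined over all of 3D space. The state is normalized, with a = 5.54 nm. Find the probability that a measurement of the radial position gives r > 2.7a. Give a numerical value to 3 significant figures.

Integrate the radial probability density 4πr²|u|² over r > 2.7a.
A² is fixed by ∫₀^∞ 4πr²|u|² dr = 1, i.e. A² = (45·π·a^7/2)^(−1).
Let t = r/a; then A², 4π and the length scale all cancel, so P = ∫_{2.7}^{∞} t^6·e^(-2·t) dt ÷ ∫_{0}^{∞} t^6·e^(-2·t) dt.
With ∫ t^6·e^(-2·t) dt = -(4·t^6 + 12·t^5 + 30·t^4 + 60·t^3 + 90·t^2 + 90·t + 45)·e^(-2·t)/8 + C, the region integral is ≈ 3.9469 and the full one is 45/8.
This evaluates to P = 0.7017.

P ≈ 0.702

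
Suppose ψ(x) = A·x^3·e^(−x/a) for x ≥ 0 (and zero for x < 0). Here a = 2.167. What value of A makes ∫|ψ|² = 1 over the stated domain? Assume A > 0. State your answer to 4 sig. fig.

A ≈ 0.02815

Require ∫ |ψ|² dx = 1 over the whole domain.
Recall ∫₀^∞ x^m e^(−x/β) dx = m!·β^(m+1), carrying out the integral gives A² · 45·a^7/8.
Hence A² = 1/[45·a^7/8].
With a = 2.167: A² = 0.00079226 and A = 0.028147.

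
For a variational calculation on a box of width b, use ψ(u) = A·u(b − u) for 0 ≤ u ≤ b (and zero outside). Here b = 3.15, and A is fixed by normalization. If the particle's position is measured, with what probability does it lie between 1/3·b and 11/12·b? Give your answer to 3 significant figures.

P ≈ 0.785

P = ∫_{1/3·b}^{11/12·b} |ψ(u)|² du.
With A² fixed by ∫|ψ|² = 1, i.e. A² = (b^5/30)^(−1), substitute and integrate.
In terms of t = u/b (A² and the length scale cancel between numerator and denominator), P = [∫_{1/3}^{11/12} t^2·(1 - t)^2 dt] / [∫_{0}^{1} t^2·(1 - t)^2 dt].
Using ∫ t^2·(1 - t)^2 dt = t^3·(6·t^2 - 15·t + 10)/30, the numerator is ≈ 0.026168 and the denominator is 1/30.
The result is P = 0.7850.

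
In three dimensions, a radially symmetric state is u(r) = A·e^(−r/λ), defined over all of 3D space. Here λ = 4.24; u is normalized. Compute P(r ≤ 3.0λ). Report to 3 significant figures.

P ≈ 0.938

With dV = 4πr²dr, the probability is ∫|u|² dV over r ≤ 3.0λ.
Normalization gives A² = 1/(π·λ^3).
Let t = r/λ; then A², 4π and the length scale all cancel, so P = ∫_{0}^{3.0} t^2·e^(-2·t) dt ÷ ∫_{0}^{∞} t^2·e^(-2·t) dt.
An antiderivative of t^2·e^(-2·t) is -(2·t^2 + 2·t + 1)·e^(-2·t)/4; evaluating from 0 to 3.0 gives 1/4 - 25·e^(-6)/4, while the full integral is 1/4.
Taking the ratio yields P = 0.9380.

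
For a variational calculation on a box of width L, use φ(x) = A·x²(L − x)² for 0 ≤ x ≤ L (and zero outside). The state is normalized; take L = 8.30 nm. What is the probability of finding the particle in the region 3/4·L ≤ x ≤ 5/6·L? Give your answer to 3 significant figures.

P ≈ 0.0400

The probability is P = ∫ |φ|² dx over [3/4·L, 5/6·L].
The normalization integral ∫|φ|²dx over the whole domain equals L^9/630·A², and A² cancels in the ratio.
Let u = x/L; then A² and the length scale cancel, so P = ∫_{3/4}^{5/6} u^4·(1 - u)^4 du ÷ ∫_{0}^{1} u^4·(1 - u)^4 du.
Using ∫ u^4·(1 - u)^4 du = u^5·(70·u^4 - 315·u^3 + 540·u^2 - 420·u + 126)/630, the numerator is ≈ 0.000063456 and the denominator is 1/630.
Taking the ratio, P = 0.03998.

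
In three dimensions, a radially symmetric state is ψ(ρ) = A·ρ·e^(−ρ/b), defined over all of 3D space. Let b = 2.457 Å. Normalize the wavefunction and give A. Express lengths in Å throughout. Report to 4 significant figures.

Require ∫ |ψ|² 4πρ² dρ = 1 over the whole domain.
In 3D with spherical symmetry the volume element is 4πρ² dρ.
The integral (without the A² prefactor) comes out to 3·π·b^5.
Hence A² = 1/[3·π·b^5].
Substituting b = 2.457 gives A² = 0.0011850, so A = 0.034423.

A ≈ 0.03442 Å^(-5/2)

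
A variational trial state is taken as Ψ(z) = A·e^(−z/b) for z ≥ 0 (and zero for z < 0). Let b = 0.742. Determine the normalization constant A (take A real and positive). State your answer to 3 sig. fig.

A ≈ 1.64

The normalization condition is ∫|Ψ|² dz = 1 from 0 to ∞.
Using ∫₀^∞ zⁿ e^(−αz) dz = n!/αⁿ⁺¹, ∫|Ψ|² dz = A²·(b/2).
With b = 0.742: A² = 2.695 and A = 1.642.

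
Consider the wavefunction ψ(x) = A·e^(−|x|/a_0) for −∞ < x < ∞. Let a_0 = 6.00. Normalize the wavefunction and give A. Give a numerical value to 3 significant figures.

A ≈ 0.408

Require ∫ |ψ|² dx = 1 over the whole domain.
Recall ∫₀^∞ x^m e^(−x/β) dx = m!·β^(m+1), carrying out the integral gives A² · a_0.
So A² = (a_0)^(−1).
Substituting a_0 = 6.00 gives A² = 0.1667, so A = 0.4082.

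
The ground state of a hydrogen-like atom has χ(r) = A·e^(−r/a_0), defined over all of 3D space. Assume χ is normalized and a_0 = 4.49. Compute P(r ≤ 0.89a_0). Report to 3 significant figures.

P ≈ 0.264

Integrate the radial probability density 4πr²|χ|² over r ≤ 0.89a_0.
A² is fixed by ∫₀^∞ 4πr²|χ|² dr = 1, i.e. A² = (π·a_0^3)^(−1).
Let u = r/a_0; then A², 4π and the length scale all cancel, so P = ∫_{0}^{0.89} u^2·e^(-2·u) du ÷ ∫_{0}^{∞} u^2·e^(-2·u) du.
An antiderivative of u^2·e^(-2·u) is -(2·u^2 + 2·u + 1)·e^(-2·u)/4; evaluating from 0 to 0.89 gives ≈ 0.066007, while the full integral is 1/4.
This evaluates to P = 0.2640.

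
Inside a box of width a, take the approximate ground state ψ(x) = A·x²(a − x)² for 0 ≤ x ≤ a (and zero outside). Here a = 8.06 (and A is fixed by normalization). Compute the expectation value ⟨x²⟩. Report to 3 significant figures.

By definition ⟨x²⟩ = ∫ x^2 |ψ(x)|² dx.
Evaluating both integrals, ⟨x²⟩ = 3·a^2/11.
With a = 8.06, ⟨x^2⟩ = 17.72.

⟨x^2⟩ ≈ 17.7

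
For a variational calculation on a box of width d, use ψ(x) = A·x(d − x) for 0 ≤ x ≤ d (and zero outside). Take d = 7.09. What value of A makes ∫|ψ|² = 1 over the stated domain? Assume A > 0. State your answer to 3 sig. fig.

A ≈ 0.0409

Normalization requires ∫|ψ|² dx = 1, integrated from 0 to d.
Expanding the polynomial and integrating term by term, the integral (without the A² prefactor) comes out to d^5/30.
Hence A² = 1/[d^5/30].
Substituting d = 7.09 gives A² = 0.001675, so A = 0.04092.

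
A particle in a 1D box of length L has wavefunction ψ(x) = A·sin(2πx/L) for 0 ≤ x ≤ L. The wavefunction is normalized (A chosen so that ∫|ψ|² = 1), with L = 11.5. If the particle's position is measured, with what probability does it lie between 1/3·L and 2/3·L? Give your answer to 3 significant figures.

The probability is P = ∫ |ψ|² dx over [1/3·L, 2/3·L].
With A² fixed by ∫|ψ|² = 1, i.e. A² = (L/2)^(−1), substitute and integrate.
Substituting u = x/L, A² and the length scale cancel in the ratio: P = ∫_{1/3}^{2/3} sin(2·π·u)^2 du / ∫_{0}^{1} sin(2·π·u)^2 du.
With ∫ sin(2·π·u)^2 du = u/2 - sin(4·π·u)/(8·π) + C, the region integral is -√(3)/(8·π) + 1/6 and the full one is 1/2.
The result is P = (-√(3)/4 + π/3)/π.

P ≈ 0.196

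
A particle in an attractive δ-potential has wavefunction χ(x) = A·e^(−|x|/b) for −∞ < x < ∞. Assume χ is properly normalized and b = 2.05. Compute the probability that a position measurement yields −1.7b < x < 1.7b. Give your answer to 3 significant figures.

|χ|² is the probability density, so P = ∫_{−1.7b}^{1.7b} |χ|² dx.
The normalization integral ∫|χ|²dx over the whole domain equals b·A², and A² cancels in the ratio.
Both integrals are even about x = 0, so only the x ≥ 0 halves are needed (the factors of 2 cancel). In terms of u = x/b (A² and the length scale cancel between numerator and denominator), P = [∫_{0}^{1.7} e^(-2·u) du] / [∫_{0}^{∞} e^(-2·u) du].
An antiderivative of e^(-2·u) is -e^(-2·u)/2; evaluating from 0 to 1.7 gives 1/2 - e^(-17/5)/2, while the full integral is 1/2.
Evaluating gives P = 0.9666.

P ≈ 0.967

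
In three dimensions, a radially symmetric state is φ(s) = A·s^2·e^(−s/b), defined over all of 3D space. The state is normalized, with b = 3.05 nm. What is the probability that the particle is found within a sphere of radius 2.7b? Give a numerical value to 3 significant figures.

P ≈ 0.298

With dV = 4πs²ds, the probability is ∫|φ|² dV over s ≤ 2.7b.
A² is fixed by ∫₀^∞ 4πs²|φ|² ds = 1, i.e. A² = (45·π·b^7/2)^(−1).
Substituting u = s/b, A², 4π and the length scale all cancel in the ratio: P = ∫_{0}^{2.7} u^6·e^(-2·u) du / ∫_{0}^{∞} u^6·e^(-2·u) du.
Using ∫ u^6·e^(-2·u) du = -(4·u^6 + 12·u^5 + 30·u^4 + 60·u^3 + 90·u^2 + 90·u + 45)·e^(-2·u)/8, the numerator is ≈ 1.6781 and the denominator is 45/8.
Taking the ratio yields P = 0.2983.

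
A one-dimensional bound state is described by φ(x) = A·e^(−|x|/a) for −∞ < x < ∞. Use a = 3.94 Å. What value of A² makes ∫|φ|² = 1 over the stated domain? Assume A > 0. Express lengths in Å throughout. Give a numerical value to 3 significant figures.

Require ∫ |φ|² dx = 1 over the whole domain.
Recall ∫₀^∞ x^m e^(−x/β) dx = m!·β^(m+1), ∫|φ|² dx = A²·(a).
So A² = (a)^(−1).
Plugging in a = 3.94 yields A = 0.5038.

A^2 ≈ 0.254 Å^(-1)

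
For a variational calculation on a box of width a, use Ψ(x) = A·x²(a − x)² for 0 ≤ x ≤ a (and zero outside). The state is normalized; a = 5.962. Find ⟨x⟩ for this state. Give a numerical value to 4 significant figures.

The expectation value is the |Ψ|²-weighted average of x: ∫ x|Ψ|² dx.
The ratio of the moment integral to the normalization integral gives ⟨x⟩ = a/2.
Putting a = 5.962 gives 2.9810.

⟨x⟩ ≈ 2.981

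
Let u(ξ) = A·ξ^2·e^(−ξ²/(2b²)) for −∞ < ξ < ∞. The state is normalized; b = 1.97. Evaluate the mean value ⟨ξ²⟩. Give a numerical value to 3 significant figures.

⟨ξ^2⟩ ≈ 9.70

By definition ⟨ξ²⟩ = ∫ ξ^2 |u(ξ)|² dξ.
Evaluating both integrals, ⟨ξ²⟩ = 5·b^2/2.
With b = 1.97, ⟨ξ^2⟩ = 9.702.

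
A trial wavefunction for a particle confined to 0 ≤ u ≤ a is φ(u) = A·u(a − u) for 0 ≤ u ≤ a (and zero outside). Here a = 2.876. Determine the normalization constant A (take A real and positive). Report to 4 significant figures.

Require ∫ |φ|² du = 1 over the whole domain.
The integral (without the A² prefactor) comes out to a^5/30.
Hence A² = 1/[a^5/30].
With a = 2.876: A² = 0.15247 and A = 0.39047.

A ≈ 0.3905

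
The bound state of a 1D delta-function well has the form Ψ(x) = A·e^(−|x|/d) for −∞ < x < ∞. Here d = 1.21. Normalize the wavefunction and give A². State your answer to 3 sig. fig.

The normalization condition is ∫|Ψ|² dx = 1 from −∞ to ∞.
With ∫₀^∞ x^0 e^(−αx) dx = 0!/α^1, the integral (without the A² prefactor) comes out to d.
Hence A² = 1/[d].
Plugging in d = 1.21 yields A = 0.9091.

A^2 ≈ 0.826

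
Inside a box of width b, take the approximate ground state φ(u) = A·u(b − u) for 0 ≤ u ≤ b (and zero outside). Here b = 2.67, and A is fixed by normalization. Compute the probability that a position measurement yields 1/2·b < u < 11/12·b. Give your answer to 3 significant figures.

|φ|² is the probability density, so P = ∫_{1/2·b}^{11/12·b} |φ|² du.
The normalization integral ∫|φ|²du over the whole domain equals b^5/30·A², and A² cancels in the ratio.
In terms of t = u/b (A² and the length scale cancel between numerator and denominator), P = [∫_{1/2}^{11/12} t^2·(1 - t)^2 dt] / [∫_{0}^{1} t^2·(1 - t)^2 dt].
Using ∫ t^2·(1 - t)^2 dt = t^3·(6·t^2 - 15·t + 10)/30, the numerator is ≈ 0.016497 and the denominator is 1/30.
Taking the ratio, P = 0.4949.

P ≈ 0.495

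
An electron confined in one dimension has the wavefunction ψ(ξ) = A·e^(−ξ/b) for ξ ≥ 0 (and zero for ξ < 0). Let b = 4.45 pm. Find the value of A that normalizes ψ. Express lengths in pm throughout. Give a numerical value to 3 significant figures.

The normalization condition is ∫|ψ|² dξ = 1 from 0 to ∞.
With ∫₀^∞ ξ^0 e^(−αξ) dξ = 0!/α^1, with ψ = A·e^(−ξ/b), the integral evaluates to A²·[b/2].
Hence A² = 1/[b/2].
Substituting b = 4.45 gives A² = 0.4494, so A = 0.6704.

A ≈ 0.670 pm^(-1/2)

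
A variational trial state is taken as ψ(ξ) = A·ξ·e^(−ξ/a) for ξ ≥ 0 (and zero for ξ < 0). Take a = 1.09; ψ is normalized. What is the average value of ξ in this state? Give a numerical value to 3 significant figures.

By definition ⟨ξ⟩ = ∫ ξ |ψ(ξ)|² dξ.
Evaluating both integrals, ⟨ξ⟩ = 3·a/2.
Putting a = 1.09 gives 1.635.

⟨ξ⟩ ≈ 1.64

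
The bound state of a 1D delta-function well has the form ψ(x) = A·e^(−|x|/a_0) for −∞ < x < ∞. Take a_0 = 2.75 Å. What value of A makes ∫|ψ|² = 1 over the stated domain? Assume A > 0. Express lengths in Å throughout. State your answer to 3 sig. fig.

A ≈ 0.603 Å^(-1/2)

Require ∫ |ψ|² dx = 1 over the whole domain.
Recall ∫₀^∞ x^m e^(−x/β) dx = m!·β^(m+1), carrying out the integral gives A² · a_0.
Setting this equal to 1 gives A² = 1/(a_0).
Plugging in a_0 = 2.75 yields A = 0.6030.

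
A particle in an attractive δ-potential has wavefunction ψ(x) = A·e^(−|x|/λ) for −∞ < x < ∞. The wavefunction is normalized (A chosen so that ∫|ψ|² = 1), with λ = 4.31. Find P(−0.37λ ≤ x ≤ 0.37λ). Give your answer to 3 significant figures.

P ≈ 0.523

|ψ|² is the probability density, so P = ∫_{−0.37λ}^{0.37λ} |ψ|² dx.
The normalization integral ∫|ψ|²dx over the whole domain equals λ·A², and A² cancels in the ratio.
By symmetry take twice the x ≥ 0 contribution in numerator and denominator; the 2's cancel. In terms of u = x/λ (A² and the length scale cancel between numerator and denominator), P = [∫_{0}^{0.37} e^(-2·u) du] / [∫_{0}^{∞} e^(-2·u) du].
With ∫ e^(-2·u) du = -e^(-2·u)/2 + C, the region integral is 1/2 - e^(-37/50)/2 and the full one is 1/2.
Taking the ratio, P = 0.5229.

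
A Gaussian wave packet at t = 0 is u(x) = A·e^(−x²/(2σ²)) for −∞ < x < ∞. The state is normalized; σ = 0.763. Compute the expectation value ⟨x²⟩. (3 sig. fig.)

⟨x^2⟩ ≈ 0.291

By definition ⟨x²⟩ = ∫ x^2 |u(x)|² dx.
Since the A² factors cancel between numerator and denominator, ⟨x²⟩ = σ^2/2.
Putting σ = 0.763 gives 0.2911.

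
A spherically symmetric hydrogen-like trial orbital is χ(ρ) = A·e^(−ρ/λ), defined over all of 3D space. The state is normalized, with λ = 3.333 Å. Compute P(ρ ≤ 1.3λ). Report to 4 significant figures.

P ≈ 0.4816

P = ∫ |χ|² 4πρ² dρ over ρ ≤ 1.3λ.
A² is fixed by ∫₀^∞ 4πρ²|χ|² dρ = 1, i.e. A² = (π·λ^3)^(−1).
Let u = ρ/λ; then A², 4π and the length scale all cancel, so P = ∫_{0}^{1.3} u^2·e^(-2·u) du ÷ ∫_{0}^{∞} u^2·e^(-2·u) du.
An antiderivative of u^2·e^(-2·u) is -(2·u^2 + 2·u + 1)·e^(-2·u)/4; evaluating from 0 to 1.3 gives 1/4 - 349·e^(-13/5)/200, while the full integral is 1/4.
Taking the ratio yields P = 0.48157.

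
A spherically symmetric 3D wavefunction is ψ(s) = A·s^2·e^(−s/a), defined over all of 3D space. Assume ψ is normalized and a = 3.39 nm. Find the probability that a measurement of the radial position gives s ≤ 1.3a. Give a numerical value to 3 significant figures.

P = ∫ |ψ|² 4πs² ds over s ≤ 1.3a.
Normalization gives A² = 1/(45·π·a^7/2).
Substituting u = s/a, A², 4π and the length scale all cancel in the ratio: P = ∫_{0}^{1.3} u^6·e^(-2·u) du / ∫_{0}^{∞} u^6·e^(-2·u) du.
With ∫ u^6·e^(-2·u) du = -(4·u^6 + 12·u^5 + 30·u^4 + 60·u^3 + 90·u^2 + 90·u + 45)·e^(-2·u)/8 + C, the region integral is ≈ 0.096582 and the full one is 45/8.
The region integral divided by the full integral gives P = 0.01717.

P ≈ 0.0172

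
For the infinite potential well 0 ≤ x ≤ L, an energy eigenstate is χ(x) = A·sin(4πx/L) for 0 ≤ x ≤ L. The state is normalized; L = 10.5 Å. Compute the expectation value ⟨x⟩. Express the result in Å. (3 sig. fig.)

⟨x⟩ ≈ 5.25 Å

⟨x⟩ = ∫ x |χ|² dx over the full domain.
The ratio of the moment integral to the normalization integral gives ⟨x⟩ = L/2.
Putting L = 10.5 gives 5.250.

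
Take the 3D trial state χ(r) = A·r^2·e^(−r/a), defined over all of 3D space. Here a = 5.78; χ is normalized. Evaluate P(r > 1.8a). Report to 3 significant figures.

P ≈ 0.927

Integrate the radial probability density 4πr²|χ|² over r > 1.8a.
A² is fixed by ∫₀^∞ 4πr²|χ|² dr = 1, i.e. A² = (45·π·a^7/2)^(−1).
Let u = r/a; then A², 4π and the length scale all cancel, so P = ∫_{1.8}^{∞} u^6·e^(-2·u) du ÷ ∫_{0}^{∞} u^6·e^(-2·u) du.
Using ∫ u^6·e^(-2·u) du = -(4·u^6 + 12·u^5 + 30·u^4 + 60·u^3 + 90·u^2 + 90·u + 45)·e^(-2·u)/8, the numerator is ≈ 5.2128 and the denominator is 45/8.
Taking the ratio yields P = 0.9267.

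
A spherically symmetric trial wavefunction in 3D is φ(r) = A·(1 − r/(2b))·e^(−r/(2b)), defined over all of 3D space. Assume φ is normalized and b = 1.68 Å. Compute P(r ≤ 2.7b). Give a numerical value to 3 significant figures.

With dV = 4πr²dr, the probability is ∫|φ|² dV over r ≤ 2.7b.
The full normalization integral is A²·[8·π·b^3] = 1, fixing A².
In terms of u = r/b (A², 4π and the length scale all cancel between numerator and denominator), P = [∫_{0}^{2.7} u^2·(1 - u/2)^2·e^(-u) du] / [∫_{0}^{∞} u^2·(1 - u/2)^2·e^(-u) du].
An antiderivative of u^2·(1 - u/2)^2·e^(-u) is -(u^4/4 + u^2 + 2·u + 2)·e^(-u); evaluating from 0 to 2.7 gives ≈ 0.11986, while the full integral is 2.
Taking the ratio yields P = 0.05993.

P ≈ 0.0599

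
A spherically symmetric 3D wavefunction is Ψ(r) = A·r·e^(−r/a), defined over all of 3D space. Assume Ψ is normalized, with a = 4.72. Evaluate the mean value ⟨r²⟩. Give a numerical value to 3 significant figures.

⟨r^2⟩ ≈ 167

⟨r²⟩ = ∫ r^2 |Ψ|² 4πr² dr over the full domain.
The ratio of the moment integral to the normalization integral gives ⟨r²⟩ = 15·a^2/2.
With a = 4.72, ⟨r^2⟩ = 167.1.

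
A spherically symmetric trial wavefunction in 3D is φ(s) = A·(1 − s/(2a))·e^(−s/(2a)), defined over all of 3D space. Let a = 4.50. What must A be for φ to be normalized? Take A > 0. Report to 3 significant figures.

The normalization condition is ∫|φ|² 4πs² ds = 1 from 0 to ∞.
The angular integral contributes 4π, leaving ∫₀^∞ s²|φ|² ds.
Using ∫₀^∞ sⁿ e^(−αs) ds = n!/αⁿ⁺¹, the integral (without the A² prefactor) comes out to 8·π·a^3.
So A² = (8·π·a^3)^(−1).
With a = 4.50: A² = 0.0004366 and A = 0.02090.

A ≈ 0.0209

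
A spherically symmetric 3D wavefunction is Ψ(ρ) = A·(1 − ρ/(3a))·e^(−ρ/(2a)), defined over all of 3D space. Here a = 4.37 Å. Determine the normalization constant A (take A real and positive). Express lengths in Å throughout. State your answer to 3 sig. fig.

A ≈ 0.0378 Å^(-3/2)

We need A² ∫|f|² 4πρ² dρ = 1, taking the integral from 0 to ∞.
With Ψ = A·(1 − ρ/(3a))·e^(−ρ/(2a)), the integral evaluates to A²·[8·π·a^3/3].
Hence A² = 1/[8·π·a^3/3].
Plugging in a = 4.37 yields A = 0.03782.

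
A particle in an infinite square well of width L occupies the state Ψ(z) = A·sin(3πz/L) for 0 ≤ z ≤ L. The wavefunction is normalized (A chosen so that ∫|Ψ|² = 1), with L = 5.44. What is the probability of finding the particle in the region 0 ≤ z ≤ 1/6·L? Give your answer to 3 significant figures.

The probability is P = ∫ |Ψ|² dz over [0, 1/6·L].
Since A² = 1/(L/2), this is the region integral divided by the full normalization integral.
Substituting u = z/L, A² and the length scale cancel in the ratio: P = ∫_{0}^{1/6} sin(3·π·u)^2 du / ∫_{0}^{1} sin(3·π·u)^2 du.
With ∫ sin(3·π·u)^2 du = u/2 - sin(6·π·u)/(12·π) + C, the region integral is 1/12 and the full one is 1/2.
The result is P = 1/6.

P ≈ 0.167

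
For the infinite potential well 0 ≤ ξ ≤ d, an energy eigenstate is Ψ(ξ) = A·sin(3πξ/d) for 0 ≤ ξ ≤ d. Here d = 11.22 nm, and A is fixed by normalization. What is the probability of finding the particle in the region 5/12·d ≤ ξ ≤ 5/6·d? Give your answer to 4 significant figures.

P = ∫_{5/12·d}^{5/6·d} |Ψ(ξ)|² dξ.
With A² fixed by ∫|Ψ|² = 1, i.e. A² = (d/2)^(−1), substitute and integrate.
Substituting u = ξ/d, A² and the length scale cancel in the ratio: P = ∫_{5/12}^{5/6} sin(3·π·u)^2 du / ∫_{0}^{1} sin(3·π·u)^2 du.
Using ∫ sin(3·π·u)^2 du = u/2 - sin(6·π·u)/(12·π), the numerator is 1/(12·π) + 5/24 and the denominator is 1/2.
Taking the ratio, P = (2 + 5·π)/(12·π).

P ≈ 0.4697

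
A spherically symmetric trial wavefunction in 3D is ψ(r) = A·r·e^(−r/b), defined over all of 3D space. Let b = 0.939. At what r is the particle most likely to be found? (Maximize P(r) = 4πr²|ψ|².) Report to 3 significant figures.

r ≈ 1.88

Differentiate P(r) = 4πr²|ψ|² with respect to r and set to zero.
Solving yields r = 2·b.
With b = 0.939, the most probable radial distance is 1.878.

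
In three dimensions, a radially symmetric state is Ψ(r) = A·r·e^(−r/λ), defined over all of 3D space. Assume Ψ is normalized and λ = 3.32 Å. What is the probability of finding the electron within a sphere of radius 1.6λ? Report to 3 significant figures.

P ≈ 0.219

P = ∫ |Ψ|² 4πr² dr over r ≤ 1.6λ.
The full normalization integral is A²·[3·π·λ^5] = 1, fixing A².
In terms of u = r/λ (A², 4π and the length scale all cancel between numerator and denominator), P = [∫_{0}^{1.6} u^4·e^(-2·u) du] / [∫_{0}^{∞} u^4·e^(-2·u) du].
Using ∫ u^4·e^(-2·u) du = -(u^4/2 + u^3 + 3·u^2/2 + 3·u/2 + 3/4)·e^(-2·u), the numerator is ≈ 0.16454 and the denominator is 3/4.
Taking the ratio yields P = 0.2194.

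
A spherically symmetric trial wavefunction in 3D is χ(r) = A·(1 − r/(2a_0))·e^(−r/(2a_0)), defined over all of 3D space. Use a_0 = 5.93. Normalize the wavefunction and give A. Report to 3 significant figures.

A ≈ 0.0138

Require ∫ |χ|² 4πr² dr = 1 over the whole domain.
The integral (without the A² prefactor) comes out to 8·π·a_0^3.
Plugging in a_0 = 5.93 yields A = 0.01381.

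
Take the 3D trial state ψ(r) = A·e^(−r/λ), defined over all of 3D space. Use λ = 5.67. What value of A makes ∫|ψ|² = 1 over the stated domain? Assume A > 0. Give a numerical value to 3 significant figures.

A ≈ 0.0418

The normalization condition is ∫|ψ|² 4πr² dr = 1 from 0 to ∞.
In 3D with spherical symmetry the volume element is 4πr² dr.
Recall ∫₀^∞ r^m e^(−r/β) dr = m!·β^(m+1), carrying out the integral gives A² · π·λ^3.
Setting this equal to 1 gives A² = 1/(π·λ^3).
With λ = 5.67: A² = 0.001746 and A = 0.04179.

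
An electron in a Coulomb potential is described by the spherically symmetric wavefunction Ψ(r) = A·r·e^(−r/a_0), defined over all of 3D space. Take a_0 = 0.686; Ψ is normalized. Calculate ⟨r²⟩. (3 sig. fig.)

⟨r²⟩ = ∫ r^2 |Ψ|² 4πr² dr over the full domain.
Using ∫₀^∞ rⁿ e^(−αr) dr = n!/αⁿ⁺¹, evaluating both integrals, ⟨r²⟩ = 15·a_0^2/2.
Putting a_0 = 0.686 gives 3.529.

⟨r^2⟩ ≈ 3.53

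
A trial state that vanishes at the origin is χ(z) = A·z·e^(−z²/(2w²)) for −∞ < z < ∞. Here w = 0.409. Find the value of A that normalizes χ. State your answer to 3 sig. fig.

A ≈ 4.06

Require ∫ |χ|² dz = 1 over the whole domain.
Carrying out the integral gives A² · √(π)·w^3/2.
Hence A² = 1/[√(π)·w^3/2].
Plugging in w = 0.409 yields A = 4.061.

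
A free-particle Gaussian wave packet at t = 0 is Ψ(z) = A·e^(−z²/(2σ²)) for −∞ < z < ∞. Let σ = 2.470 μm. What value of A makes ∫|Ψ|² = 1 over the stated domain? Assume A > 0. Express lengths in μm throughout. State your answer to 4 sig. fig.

Require ∫ |Ψ|² dz = 1 over the whole domain.
∫|Ψ|² dz = A²·(√(π)·σ).
Substituting σ = 2.470 gives A² = 0.22842, so A = 0.47793.

A ≈ 0.4779 μm^(-1/2)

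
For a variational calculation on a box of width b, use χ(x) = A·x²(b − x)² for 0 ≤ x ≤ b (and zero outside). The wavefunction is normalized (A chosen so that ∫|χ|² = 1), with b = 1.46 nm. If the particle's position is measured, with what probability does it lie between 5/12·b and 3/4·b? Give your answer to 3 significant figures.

P ≈ 0.649

The probability is P = ∫ |χ|² dx over [5/12·b, 3/4·b].
With A² fixed by ∫|χ|² = 1, i.e. A² = (b^9/630)^(−1), substitute and integrate.
In terms of u = x/b (A² and the length scale cancel between numerator and denominator), P = [∫_{5/12}^{3/4} u^4·(1 - u)^4 du] / [∫_{0}^{1} u^4·(1 - u)^4 du].
An antiderivative of u^4·(1 - u)^4 is u^5·(70·u^4 - 315·u^3 + 540·u^2 - 420·u + 126)/630; evaluating from 5/12 to 3/4 gives ≈ 0.0010298, while the full integral is 1/630.
Evaluating gives P = 0.6487.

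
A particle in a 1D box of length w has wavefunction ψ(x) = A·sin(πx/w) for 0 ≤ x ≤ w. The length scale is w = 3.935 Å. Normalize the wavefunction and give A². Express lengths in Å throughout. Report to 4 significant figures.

A^2 ≈ 0.5083 Å^(-1)

Require ∫ |ψ|² dx = 1 over the whole domain.
Carrying out the integral gives A² · w/2.
Hence A² = 1/[w/2].
With w = 3.935: A² = 0.50826 and A = 0.71292.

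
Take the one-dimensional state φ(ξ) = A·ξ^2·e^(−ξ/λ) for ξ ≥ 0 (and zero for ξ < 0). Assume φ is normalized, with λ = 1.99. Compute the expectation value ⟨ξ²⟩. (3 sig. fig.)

⟨ξ^2⟩ ≈ 29.7

⟨ξ²⟩ = ∫ ξ^2 |φ|² dξ over the full domain.
Recall ∫₀^∞ ξ^m e^(−ξ/β) dξ = m!·β^(m+1), the ratio of the moment integral to the normalization integral gives ⟨ξ²⟩ = 15·λ^2/2.
With λ = 1.99, ⟨ξ^2⟩ = 29.70.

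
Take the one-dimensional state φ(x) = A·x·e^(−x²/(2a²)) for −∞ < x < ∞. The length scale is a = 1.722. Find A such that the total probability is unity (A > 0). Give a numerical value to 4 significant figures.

A ≈ 0.4701

The normalization condition is ∫|φ|² dx = 1 from −∞ to ∞.
Carrying out the integral gives A² · √(π)·a^3/2.
With a = 1.722: A² = 0.22098 and A = 0.47009.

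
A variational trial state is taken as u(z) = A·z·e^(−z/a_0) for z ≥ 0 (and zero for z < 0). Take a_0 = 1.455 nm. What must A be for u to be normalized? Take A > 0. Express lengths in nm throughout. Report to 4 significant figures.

Normalization requires ∫|u|² dz = 1, integrated from 0 to ∞.
∫|u|² dz = A²·(a_0^3/4).
Plugging in a_0 = 1.455 yields A = 1.1396.

A ≈ 1.140 nm^(-3/2)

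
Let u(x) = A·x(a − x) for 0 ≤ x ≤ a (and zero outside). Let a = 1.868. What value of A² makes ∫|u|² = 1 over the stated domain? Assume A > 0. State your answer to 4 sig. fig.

We need A² ∫|f|² dx = 1, taking the integral from 0 to a.
Expanding the polynomial and integrating term by term, ∫|u|² dx = A²·(a^5/30).
Plugging in a = 1.868 yields A = 1.1485.

A^2 ≈ 1.319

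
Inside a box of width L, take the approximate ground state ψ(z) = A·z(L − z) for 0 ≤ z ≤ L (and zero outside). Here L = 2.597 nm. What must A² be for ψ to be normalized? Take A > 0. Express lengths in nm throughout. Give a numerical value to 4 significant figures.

A^2 ≈ 0.2540 nm^(-5)

The normalization condition is ∫|ψ|² dz = 1 from 0 to L.
The integral (without the A² prefactor) comes out to L^5/30.
Setting this equal to 1 gives A² = 1/(L^5/30).
Substituting L = 2.597 gives A² = 0.25396, so A = 0.50394.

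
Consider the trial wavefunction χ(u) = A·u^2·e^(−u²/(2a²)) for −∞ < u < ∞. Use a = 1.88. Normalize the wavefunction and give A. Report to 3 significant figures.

A ≈ 0.179

Require ∫ |χ|² du = 1 over the whole domain.
With ∫_{−∞}^{∞} u^(2m) e^(−αu²) du = (2m−1)!!·√π / (2^m α^(m+1/2)), the integral (without the A² prefactor) comes out to 3·√(π)·a^5/4.
So A² = (3·√(π)·a^5/4)^(−1).
Plugging in a = 1.88 yields A = 0.1790.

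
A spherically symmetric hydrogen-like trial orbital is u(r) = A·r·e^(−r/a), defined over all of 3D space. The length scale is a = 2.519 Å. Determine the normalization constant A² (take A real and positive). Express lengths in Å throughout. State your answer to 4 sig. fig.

Normalization requires ∫|u|² 4πr² dr = 1, integrated from 0 to ∞.
The angular integral contributes 4π, leaving ∫₀^∞ r²|u|² dr.
Using ∫₀^∞ rⁿ e^(−αr) dr = n!/αⁿ⁺¹, with u = A·r·e^(−r/a), the integral evaluates to A²·[3·π·a^5].
Setting this equal to 1 gives A² = 1/(3·π·a^5).
Substituting a = 2.519 gives A² = 0.0010461, so A = 0.032344.

A^2 ≈ 0.001046 Å^(-5)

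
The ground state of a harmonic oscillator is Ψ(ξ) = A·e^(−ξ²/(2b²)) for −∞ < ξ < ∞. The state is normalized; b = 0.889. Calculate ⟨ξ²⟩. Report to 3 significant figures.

By definition ⟨ξ²⟩ = ∫ ξ^2 |Ψ(ξ)|² dξ.
The ratio of the moment integral to the normalization integral gives ⟨ξ²⟩ = b^2/2.
With b = 0.889, ⟨ξ^2⟩ = 0.3952.

⟨ξ^2⟩ ≈ 0.395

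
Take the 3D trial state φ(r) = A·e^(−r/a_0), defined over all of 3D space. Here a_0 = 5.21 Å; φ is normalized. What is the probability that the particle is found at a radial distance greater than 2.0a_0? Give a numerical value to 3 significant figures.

P = ∫ |φ|² 4πr² dr over r > 2.0a_0.
Normalization gives A² = 1/(π·a_0^3).
Substituting u = r/a_0, A², 4π and the length scale all cancel in the ratio: P = ∫_{2.0}^{∞} u^2·e^(-2·u) du / ∫_{0}^{∞} u^2·e^(-2·u) du.
An antiderivative of u^2·e^(-2·u) is -(2·u^2 + 2·u + 1)·e^(-2·u)/4; evaluating from 2.0 to ∞ gives 13·e^(-4)/4, while the full integral is 1/4.
This evaluates to P = 0.2381.

P ≈ 0.238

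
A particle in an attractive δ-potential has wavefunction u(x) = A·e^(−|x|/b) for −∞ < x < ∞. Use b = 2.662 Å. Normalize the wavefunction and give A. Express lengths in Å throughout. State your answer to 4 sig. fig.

A ≈ 0.6129 Å^(-1/2)

Normalization requires ∫|u|² dx = 1, integrated from −∞ to ∞.
With u = A·e^(−|x|/b), the integral evaluates to A²·[b].
Setting this equal to 1 gives A² = 1/(b).
Substituting b = 2.662 gives A² = 0.37566, so A = 0.61291.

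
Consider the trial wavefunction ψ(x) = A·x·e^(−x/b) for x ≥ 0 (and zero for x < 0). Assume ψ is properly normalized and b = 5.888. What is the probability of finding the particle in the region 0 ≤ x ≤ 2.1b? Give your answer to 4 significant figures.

P = ∫_{0}^{2.1b} |ψ(x)|² dx.
With A² fixed by ∫|ψ|² = 1, i.e. A² = (b^3/4)^(−1), substitute and integrate.
Substituting u = x/b, A² and the length scale cancel in the ratio: P = ∫_{0}^{2.1} u^2·e^(-2·u) du / ∫_{0}^{∞} u^2·e^(-2·u) du.
With ∫ u^2·e^(-2·u) du = -(2·u^2 + 2·u + 1)·e^(-2·u)/4 + C, the region integral is 1/4 - 701·e^(-21/5)/200 and the full one is 1/4.
The result is P = 0.78976.

P ≈ 0.7898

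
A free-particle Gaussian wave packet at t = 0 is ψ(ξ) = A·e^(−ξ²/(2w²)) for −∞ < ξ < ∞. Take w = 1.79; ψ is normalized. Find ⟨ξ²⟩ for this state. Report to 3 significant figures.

⟨ξ^2⟩ ≈ 1.60

By definition ⟨ξ²⟩ = ∫ ξ^2 |ψ(ξ)|² dξ.
Using the Gaussian integral ∫_{−∞}^{∞} e^(−αξ²) dξ = √(π/α), evaluating both integrals, ⟨ξ²⟩ = w^2/2.
Putting w = 1.79 gives 1.602.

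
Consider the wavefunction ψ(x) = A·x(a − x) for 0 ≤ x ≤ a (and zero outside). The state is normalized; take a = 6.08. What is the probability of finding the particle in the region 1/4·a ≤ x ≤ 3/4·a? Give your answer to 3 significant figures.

P = ∫_{1/4·a}^{3/4·a} |ψ(x)|² dx.
The normalization integral ∫|ψ|²dx over the whole domain equals a^5/30·A², and A² cancels in the ratio.
In terms of u = x/a (A² and the length scale cancel between numerator and denominator), P = [∫_{1/4}^{3/4} u^2·(1 - u)^2 du] / [∫_{0}^{1} u^2·(1 - u)^2 du].
An antiderivative of u^2·(1 - u)^2 is u^3·(6·u^2 - 15·u + 10)/30; evaluating from 1/4 to 3/4 gives 203/7680, while the full integral is 1/30.
Taking the ratio, P = 203/256.

P ≈ 0.793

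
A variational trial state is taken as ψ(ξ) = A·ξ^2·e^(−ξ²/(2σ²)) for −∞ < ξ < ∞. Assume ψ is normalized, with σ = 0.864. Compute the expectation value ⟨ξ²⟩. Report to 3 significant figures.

⟨ξ^2⟩ ≈ 1.87

⟨ξ²⟩ = ∫ ξ^2 |ψ|² dξ over the full domain.
The ratio of the moment integral to the normalization integral gives ⟨ξ²⟩ = 5·σ^2/2.
With σ = 0.864, ⟨ξ^2⟩ = 1.866.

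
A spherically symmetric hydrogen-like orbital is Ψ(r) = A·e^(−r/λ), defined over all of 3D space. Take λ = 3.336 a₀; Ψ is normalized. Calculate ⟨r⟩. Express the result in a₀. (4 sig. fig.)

⟨r⟩ ≈ 5.004 a₀

⟨r⟩ = ∫ r |Ψ|² 4πr² dr over the full domain.
Recall ∫₀^∞ r^m e^(−r/β) dr = m!·β^(m+1), the ratio of the moment integral to the normalization integral gives ⟨r⟩ = 3·λ/2.
With λ = 3.336, ⟨r⟩ = 5.0040.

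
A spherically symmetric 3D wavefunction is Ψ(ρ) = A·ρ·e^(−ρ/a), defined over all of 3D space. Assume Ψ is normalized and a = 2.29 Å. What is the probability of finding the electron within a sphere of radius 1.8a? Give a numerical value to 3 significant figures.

P ≈ 0.294

P = ∫ |Ψ|² 4πρ² dρ over ρ ≤ 1.8a.
The full normalization integral is A²·[3·π·a^5] = 1, fixing A².
Let u = ρ/a; then A², 4π and the length scale all cancel, so P = ∫_{0}^{1.8} u^4·e^(-2·u) du ÷ ∫_{0}^{∞} u^4·e^(-2·u) du.
An antiderivative of u^4·e^(-2·u) is -(u^4/2 + u^3 + 3·u^2/2 + 3·u/2 + 3/4)·e^(-2·u); evaluating from 0 to 1.8 gives ≈ 0.22017, while the full integral is 3/4.
This evaluates to P = 0.2936.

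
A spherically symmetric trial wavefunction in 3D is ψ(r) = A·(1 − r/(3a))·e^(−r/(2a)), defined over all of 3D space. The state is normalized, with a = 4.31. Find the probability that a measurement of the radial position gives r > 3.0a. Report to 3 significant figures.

With dV = 4πr²dr, the probability is ∫|ψ|² dV over r > 3.0a.
A² is fixed by ∫₀^∞ 4πr²|ψ|² dr = 1, i.e. A² = (8·π·a^3/3)^(−1).
In terms of u = r/a (A², 4π and the length scale all cancel between numerator and denominator), P = [∫_{3.0}^{∞} u^2·(1 - u/3)^2·e^(-u) du] / [∫_{0}^{∞} u^2·(1 - u/3)^2·e^(-u) du].
An antiderivative of u^2·(1 - u/3)^2·e^(-u) is (-u^4 + 2·u^3 - 3·u^2 - 6·u - 6)·e^(-u)/9; evaluating from 3.0 to ∞ gives 26·e^(-3)/3, while the full integral is 2/3.
This evaluates to P = 0.6472.

P ≈ 0.647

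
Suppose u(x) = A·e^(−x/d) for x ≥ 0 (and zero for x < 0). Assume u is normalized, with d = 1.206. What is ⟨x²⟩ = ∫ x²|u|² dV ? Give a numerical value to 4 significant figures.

⟨x^2⟩ ≈ 0.7272

The expectation value is the |u|²-weighted average of x^2: ∫ x^2|u|² dx.
Evaluating both integrals, ⟨x²⟩ = d^2/2.
With d = 1.206, ⟨x^2⟩ = 0.72722.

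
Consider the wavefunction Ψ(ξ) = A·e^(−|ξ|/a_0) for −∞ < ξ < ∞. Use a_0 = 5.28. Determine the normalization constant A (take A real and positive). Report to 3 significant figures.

A ≈ 0.435

We need A² ∫|f|² dξ = 1, taking the integral from −∞ to ∞.
∫|Ψ|² dξ = A²·(a_0).
Setting this equal to 1 gives A² = 1/(a_0).
Plugging in a_0 = 5.28 yields A = 0.4352.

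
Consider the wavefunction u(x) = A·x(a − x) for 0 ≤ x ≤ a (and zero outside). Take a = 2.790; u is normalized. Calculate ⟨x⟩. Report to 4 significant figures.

⟨x⟩ = ∫ x |u|² dx over the full domain.
Expanding the polynomial and integrating term by term, evaluating both integrals, ⟨x⟩ = a/2.
Putting a = 2.790 gives 1.3950.

⟨x⟩ ≈ 1.395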